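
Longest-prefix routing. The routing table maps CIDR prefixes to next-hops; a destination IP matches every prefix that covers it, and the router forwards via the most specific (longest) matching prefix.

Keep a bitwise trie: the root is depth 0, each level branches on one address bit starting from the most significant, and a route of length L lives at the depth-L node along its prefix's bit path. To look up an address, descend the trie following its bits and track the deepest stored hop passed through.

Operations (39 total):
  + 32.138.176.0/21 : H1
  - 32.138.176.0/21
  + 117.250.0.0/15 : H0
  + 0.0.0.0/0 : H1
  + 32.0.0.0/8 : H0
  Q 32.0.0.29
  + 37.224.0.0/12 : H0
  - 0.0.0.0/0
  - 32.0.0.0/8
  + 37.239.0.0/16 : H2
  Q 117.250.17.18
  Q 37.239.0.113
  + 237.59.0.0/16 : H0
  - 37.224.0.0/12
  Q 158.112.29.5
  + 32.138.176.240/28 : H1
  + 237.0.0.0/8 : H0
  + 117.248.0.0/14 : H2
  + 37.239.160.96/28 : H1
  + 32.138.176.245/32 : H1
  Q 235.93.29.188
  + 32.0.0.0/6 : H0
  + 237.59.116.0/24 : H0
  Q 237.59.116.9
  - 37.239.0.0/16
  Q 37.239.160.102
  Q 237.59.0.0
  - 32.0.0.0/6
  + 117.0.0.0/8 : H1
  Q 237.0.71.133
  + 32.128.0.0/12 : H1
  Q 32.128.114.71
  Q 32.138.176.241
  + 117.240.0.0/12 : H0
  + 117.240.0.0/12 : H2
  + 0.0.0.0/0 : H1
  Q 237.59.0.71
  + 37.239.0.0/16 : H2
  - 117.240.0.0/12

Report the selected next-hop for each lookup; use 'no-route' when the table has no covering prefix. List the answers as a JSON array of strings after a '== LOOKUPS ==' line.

Apply in order:
  + 32.138.176.0/21 (H1) depth=21
  - 32.138.176.0/21 clear@21
  + 117.250.0.0/15 (H0) depth=15
  + 0.0.0.0/0 (H1) depth=0
  + 32.0.0.0/8 (H0) depth=8
  Q 32.0.0.29: descend 00100000 ; hops seen [H1,H0] ; pick H0
  + 37.224.0.0/12 (H0) depth=12
  - 0.0.0.0/0 clear@0
  - 32.0.0.0/8 clear@8
  + 37.239.0.0/16 (H2) depth=16
  Q 117.250.17.18: descend 011101011111101 ; hops seen [H0] ; pick H0
  Q 37.239.0.113: descend 0010010111101111 ; hops seen [H0,H2] ; pick H2
  + 237.59.0.0/16 (H0) depth=16
  - 37.224.0.0/12 clear@12
  Q 158.112.29.5: descend 1 ; hops seen [∅] ; pick no-route
  + 32.138.176.240/28 (H1) depth=28
  + 237.0.0.0/8 (H0) depth=8
  + 117.248.0.0/14 (H2) depth=14
  + 37.239.160.96/28 (H1) depth=28
  + 32.138.176.245/32 (H1) depth=32
  Q 235.93.29.188: descend 11101 ; hops seen [∅] ; pick no-route
  + 32.0.0.0/6 (H0) depth=6
  + 237.59.116.0/24 (H0) depth=24
  Q 237.59.116.9: descend 111011010011101101110100 ; hops seen [H0,H0,H0] ; pick H0
  - 37.239.0.0/16 clear@16
  Q 37.239.160.102: descend 0010010111101111101000000110 ; hops seen [H1] ; pick H1
  Q 237.59.0.0: descend 11101101001110110 ; hops seen [H0,H0] ; pick H0
  - 32.0.0.0/6 clear@6
  + 117.0.0.0/8 (H1) depth=8
  Q 237.0.71.133: descend 1110110100 ; hops seen [H0] ; pick H0
  + 32.128.0.0/12 (H1) depth=12
  Q 32.128.114.71: descend 001000001000 ; hops seen [H1] ; pick H1
  Q 32.138.176.241: descend 00100000100010101011000011110 ; hops seen [H1,H1] ; pick H1
  + 117.240.0.0/12 (H0) depth=12
  + 117.240.0.0/12 (H2) depth=12
  + 0.0.0.0/0 (H1) depth=0
  Q 237.59.0.71: descend 11101101001110110 ; hops seen [H1,H0,H0] ; pick H0
  + 37.239.0.0/16 (H2) depth=16
  - 117.240.0.0/12 clear@12

== LOOKUPS ==
["H0","H0","H2","no-route","no-route","H0","H1","H0","H0","H1","H1","H0"]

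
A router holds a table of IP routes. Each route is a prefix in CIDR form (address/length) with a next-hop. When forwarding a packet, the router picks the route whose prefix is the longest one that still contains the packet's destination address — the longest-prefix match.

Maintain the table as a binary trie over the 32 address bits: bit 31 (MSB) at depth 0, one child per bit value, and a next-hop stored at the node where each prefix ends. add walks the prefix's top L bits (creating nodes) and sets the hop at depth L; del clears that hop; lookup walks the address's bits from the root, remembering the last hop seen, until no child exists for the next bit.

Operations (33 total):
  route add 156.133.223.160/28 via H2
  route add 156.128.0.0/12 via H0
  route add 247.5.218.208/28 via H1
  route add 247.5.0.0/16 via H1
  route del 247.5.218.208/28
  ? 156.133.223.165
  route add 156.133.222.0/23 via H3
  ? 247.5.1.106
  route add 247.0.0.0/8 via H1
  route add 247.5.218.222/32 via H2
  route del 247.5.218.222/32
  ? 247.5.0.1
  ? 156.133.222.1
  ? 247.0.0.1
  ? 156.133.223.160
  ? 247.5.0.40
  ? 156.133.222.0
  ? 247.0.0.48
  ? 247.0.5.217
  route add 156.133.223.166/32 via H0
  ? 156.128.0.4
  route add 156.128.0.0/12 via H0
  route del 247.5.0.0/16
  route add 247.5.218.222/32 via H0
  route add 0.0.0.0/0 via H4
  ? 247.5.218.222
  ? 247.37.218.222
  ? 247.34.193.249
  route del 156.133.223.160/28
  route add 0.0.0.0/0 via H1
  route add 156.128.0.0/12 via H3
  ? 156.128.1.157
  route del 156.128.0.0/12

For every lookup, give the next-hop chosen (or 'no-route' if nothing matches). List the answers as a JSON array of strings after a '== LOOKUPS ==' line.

Process each operation:
  + 156.133.223.160/28 (H2) depth=28
  + 156.128.0.0/12 (H0) depth=12
  + 247.5.218.208/28 (H1) depth=28
  + 247.5.0.0/16 (H1) depth=16
  del 247.5.218.208/28 (clear depth 28)
  Q 156.133.223.165: descend 1001110010000101110111111010 ; hops seen [H0,H2] ; pick H2
  + 156.133.222.0/23 (H3) depth=23
  Q 247.5.1.106: descend 1111011100000101 ; hops seen [H1] ; pick H1
  + 247.0.0.0/8 (H1) depth=8
  + 247.5.218.222/32 (H2) depth=32
  del 247.5.218.222/32 (clear depth 32)
  Q 247.5.0.1: descend 1111011100000101 ; hops seen [H1,H1] ; pick H1
  Q 156.133.222.1: descend 10011100100001011101111 ; hops seen [H0,H3] ; pick H3
  Q 247.0.0.1: descend 1111011100000 ; hops seen [H1] ; pick H1
  Q 156.133.223.160: descend 1001110010000101110111111010 ; hops seen [H0,H3,H2] ; pick H2
  Q 247.5.0.40: descend 1111011100000101 ; hops seen [H1,H1] ; pick H1
  Q 156.133.222.0: descend 10011100100001011101111 ; hops seen [H0,H3] ; pick H3
  Q 247.0.0.48: descend 1111011100000 ; hops seen [H1] ; pick H1
  Q 247.0.5.217: descend 1111011100000 ; hops seen [H1] ; pick H1
  + 156.133.223.166/32 (H0) depth=32
  Q 156.128.0.4: descend 1001110010000 ; hops seen [H0] ; pick H0
  + 156.128.0.0/12 (H0) depth=12
  del 247.5.0.0/16 (clear depth 16)
  + 247.5.218.222/32 (H0) depth=32
  + 0.0.0.0/0 (H4) depth=0
  Q 247.5.218.222: descend 11110111000001011101101011011110 ; hops seen [H4,H1,H0] ; pick H0
  Q 247.37.218.222: descend 1111011100 ; hops seen [H4,H1] ; pick H1
  Q 247.34.193.249: descend 1111011100 ; hops seen [H4,H1] ; pick H1
  del 156.133.223.160/28 (clear depth 28)
  + 0.0.0.0/0 (H1) depth=0
  + 156.128.0.0/12 (H3) depth=12
  Q 156.128.1.157: descend 1001110010000 ; hops seen [H1,H3] ; pick H3
  del 156.128.0.0/12 (clear depth 12)

== LOOKUPS ==
["H2","H1","H1","H3","H1","H2","H1","H3","H1","H1","H0","H0","H1","H1","H3"]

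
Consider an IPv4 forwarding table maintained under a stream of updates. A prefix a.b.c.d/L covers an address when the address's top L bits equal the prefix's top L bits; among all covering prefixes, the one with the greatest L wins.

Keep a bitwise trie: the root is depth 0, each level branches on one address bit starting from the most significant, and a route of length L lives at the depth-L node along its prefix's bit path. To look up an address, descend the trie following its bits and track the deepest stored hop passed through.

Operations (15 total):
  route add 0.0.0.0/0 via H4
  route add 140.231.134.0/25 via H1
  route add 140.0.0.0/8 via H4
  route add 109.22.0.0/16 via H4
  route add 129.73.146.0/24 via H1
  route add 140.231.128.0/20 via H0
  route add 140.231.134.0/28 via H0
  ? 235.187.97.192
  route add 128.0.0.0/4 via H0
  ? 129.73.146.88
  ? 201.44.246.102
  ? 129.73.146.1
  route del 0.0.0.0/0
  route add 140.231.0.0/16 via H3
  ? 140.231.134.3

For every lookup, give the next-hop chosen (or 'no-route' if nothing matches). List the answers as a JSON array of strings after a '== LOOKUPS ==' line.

Apply in order:
  + 0.0.0.0/0 (H4) depth=0
  + 140.231.134.0/25 (H1) depth=25
  + 140.0.0.0/8 (H4) depth=8
  + 109.22.0.0/16 (H4) depth=16
  + 129.73.146.0/24 (H1) depth=24
  + 140.231.128.0/20 (H0) depth=20
  + 140.231.134.0/28 (H0) depth=28
  ? 235.187.97.192  path d0:H4→d1:-  best=H4
  + 128.0.0.0/4 (H0) depth=4
  ? 129.73.146.88  path d0:H4→d1:-→d2:-→d3:-→d4:H0→d5:-→d6:-→d7:-→d8:-→d9:-→d10:-→d11:-→d12:-→d13:-→d14:-→d15:-→d16:-→d17:-→d18:-→d19:-→d20:-→d21:-→d22:-→d23:-→d24:H1  best=H1
  ? 201.44.246.102  path d0:H4→d1:-  best=H4
  ? 129.73.146.1  path d0:H4→d1:-→d2:-→d3:-→d4:H0→d5:-→d6:-→d7:-→d8:-→d9:-→d10:-→d11:-→d12:-→d13:-→d14:-→d15:-→d16:-→d17:-→d18:-→d19:-→d20:-→d21:-→d22:-→d23:-→d24:H1  best=H1
  - 0.0.0.0/0 clear@0
  + 140.231.0.0/16 (H3) depth=16
  ? 140.231.134.3  path d0:-→d1:-→d2:-→d3:-→d4:H0→d5:-→d6:-→d7:-→d8:H4→d9:-→d10:-→d11:-→d12:-→d13:-→d14:-→d15:-→d16:H3→d17:-→d18:-→d19:-→d20:H0→d21:-→d22:-→d23:-→d24:-→d25:H1→d26:-→d27:-→d28:H0  best=H0

== LOOKUPS ==
["H4","H1","H4","H1","H0"]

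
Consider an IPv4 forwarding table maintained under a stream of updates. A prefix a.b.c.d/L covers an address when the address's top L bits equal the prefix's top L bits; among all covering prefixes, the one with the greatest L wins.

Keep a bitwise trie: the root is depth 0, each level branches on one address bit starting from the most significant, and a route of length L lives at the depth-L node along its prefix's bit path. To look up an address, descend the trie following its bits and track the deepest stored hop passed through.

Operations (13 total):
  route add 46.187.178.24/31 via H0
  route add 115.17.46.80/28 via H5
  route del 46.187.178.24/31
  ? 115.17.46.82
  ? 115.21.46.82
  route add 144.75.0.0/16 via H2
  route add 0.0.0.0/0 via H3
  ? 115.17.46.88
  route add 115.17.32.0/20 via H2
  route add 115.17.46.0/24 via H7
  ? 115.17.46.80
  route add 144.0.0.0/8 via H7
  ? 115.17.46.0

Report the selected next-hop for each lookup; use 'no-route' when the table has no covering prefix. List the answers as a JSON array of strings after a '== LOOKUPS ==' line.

Process each operation:
  + 46.187.178.24/31 (H0) depth=31
  + 115.17.46.80/28 (H5) depth=28
  del 46.187.178.24/31 (clear depth 31)
  Q 115.17.46.82: descend 0111001100010001001011100101 ; hops seen [H5] ; pick H5
  Q 115.21.46.82: descend 0111001100010 ; hops seen [∅] ; pick no-route
  + 144.75.0.0/16 (H2) depth=16
  + 0.0.0.0/0 (H3) depth=0
  Q 115.17.46.88: descend 0111001100010001001011100101 ; hops seen [H3,H5] ; pick H5
  + 115.17.32.0/20 (H2) depth=20
  + 115.17.46.0/24 (H7) depth=24
  Q 115.17.46.80: descend 0111001100010001001011100101 ; hops seen [H3,H2,H7,H5] ; pick H5
  + 144.0.0.0/8 (H7) depth=8
  Q 115.17.46.0: descend 0111001100010001001011100 ; hops seen [H3,H2,H7] ; pick H7

== LOOKUPS ==
["H5","no-route","H5","H5","H7"]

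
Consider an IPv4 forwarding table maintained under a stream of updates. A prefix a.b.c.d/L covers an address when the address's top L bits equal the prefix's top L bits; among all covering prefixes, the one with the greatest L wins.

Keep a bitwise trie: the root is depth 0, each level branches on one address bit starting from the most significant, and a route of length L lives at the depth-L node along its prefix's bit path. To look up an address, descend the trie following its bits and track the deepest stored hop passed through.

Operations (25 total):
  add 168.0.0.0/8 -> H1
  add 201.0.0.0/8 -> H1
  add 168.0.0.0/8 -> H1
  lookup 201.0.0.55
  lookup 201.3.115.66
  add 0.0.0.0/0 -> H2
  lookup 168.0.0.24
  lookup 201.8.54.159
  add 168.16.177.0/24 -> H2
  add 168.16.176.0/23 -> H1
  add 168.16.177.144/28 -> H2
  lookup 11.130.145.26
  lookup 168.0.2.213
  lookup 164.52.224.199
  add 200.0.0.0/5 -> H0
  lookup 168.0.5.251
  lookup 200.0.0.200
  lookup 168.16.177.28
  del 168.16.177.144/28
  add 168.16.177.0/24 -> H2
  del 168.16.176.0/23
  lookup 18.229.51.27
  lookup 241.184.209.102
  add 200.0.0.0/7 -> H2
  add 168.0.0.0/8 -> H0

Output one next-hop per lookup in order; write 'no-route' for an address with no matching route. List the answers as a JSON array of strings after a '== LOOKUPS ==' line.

Apply in order:
  + 168.0.0.0/8 (H1) depth=8
  + 201.0.0.0/8 (H1) depth=8
  + 168.0.0.0/8 (H1) depth=8
  lookup 201.0.0.55: bits 11001001 walk d0:-→d1:-→d2:-→d3:-→d4:-→d5:-→d6:-→d7:-→d8:H1 -> H1
  lookup 201.3.115.66: bits 11001001 walk d0:-→d1:-→d2:-→d3:-→d4:-→d5:-→d6:-→d7:-→d8:H1 -> H1
  + 0.0.0.0/0 (H2) depth=0
  lookup 168.0.0.24: bits 10101000 walk d0:H2→d1:-→d2:-→d3:-→d4:-→d5:-→d6:-→d7:-→d8:H1 -> H1
  lookup 201.8.54.159: bits 11001001 walk d0:H2→d1:-→d2:-→d3:-→d4:-→d5:-→d6:-→d7:-→d8:H1 -> H1
  + 168.16.177.0/24 (H2) depth=24
  + 168.16.176.0/23 (H1) depth=23
  + 168.16.177.144/28 (H2) depth=28
  lookup 11.130.145.26: bits ε walk d0:H2 -> H2
  lookup 168.0.2.213: bits 10101000000 walk d0:H2→d1:-→d2:-→d3:-→d4:-→d5:-→d6:-→d7:-→d8:H1→d9:-→d10:-→d11:- -> H1
  lookup 164.52.224.199: bits 1010 walk d0:H2→d1:-→d2:-→d3:-→d4:- -> H2
  + 200.0.0.0/5 (H0) depth=5
  lookup 168.0.5.251: bits 10101000000 walk d0:H2→d1:-→d2:-→d3:-→d4:-→d5:-→d6:-→d7:-→d8:H1→d9:-→d10:-→d11:- -> H1
  lookup 200.0.0.200: bits 1100100 walk d0:H2→d1:-→d2:-→d3:-→d4:-→d5:H0→d6:-→d7:- -> H0
  lookup 168.16.177.28: bits 101010000001000010110001 walk d0:H2→d1:-→d2:-→d3:-→d4:-→d5:-→d6:-→d7:-→d8:H1→d9:-→d10:-→d11:-→d12:-→d13:-→d14:-→d15:-→d16:-→d17:-→d18:-→d19:-→d20:-→d21:-→d22:-→d23:H1→d24:H2 -> H2
  del 168.16.177.144/28 (clear depth 28)
  + 168.16.177.0/24 (H2) depth=24
  del 168.16.176.0/23 (clear depth 23)
  lookup 18.229.51.27: bits ε walk d0:H2 -> H2
  lookup 241.184.209.102: bits 11 walk d0:H2→d1:-→d2:- -> H2
  + 200.0.0.0/7 (H2) depth=7
  + 168.0.0.0/8 (H0) depth=8

== LOOKUPS ==
["H1","H1","H1","H1","H2","H1","H2","H1","H0","H2","H2","H2"]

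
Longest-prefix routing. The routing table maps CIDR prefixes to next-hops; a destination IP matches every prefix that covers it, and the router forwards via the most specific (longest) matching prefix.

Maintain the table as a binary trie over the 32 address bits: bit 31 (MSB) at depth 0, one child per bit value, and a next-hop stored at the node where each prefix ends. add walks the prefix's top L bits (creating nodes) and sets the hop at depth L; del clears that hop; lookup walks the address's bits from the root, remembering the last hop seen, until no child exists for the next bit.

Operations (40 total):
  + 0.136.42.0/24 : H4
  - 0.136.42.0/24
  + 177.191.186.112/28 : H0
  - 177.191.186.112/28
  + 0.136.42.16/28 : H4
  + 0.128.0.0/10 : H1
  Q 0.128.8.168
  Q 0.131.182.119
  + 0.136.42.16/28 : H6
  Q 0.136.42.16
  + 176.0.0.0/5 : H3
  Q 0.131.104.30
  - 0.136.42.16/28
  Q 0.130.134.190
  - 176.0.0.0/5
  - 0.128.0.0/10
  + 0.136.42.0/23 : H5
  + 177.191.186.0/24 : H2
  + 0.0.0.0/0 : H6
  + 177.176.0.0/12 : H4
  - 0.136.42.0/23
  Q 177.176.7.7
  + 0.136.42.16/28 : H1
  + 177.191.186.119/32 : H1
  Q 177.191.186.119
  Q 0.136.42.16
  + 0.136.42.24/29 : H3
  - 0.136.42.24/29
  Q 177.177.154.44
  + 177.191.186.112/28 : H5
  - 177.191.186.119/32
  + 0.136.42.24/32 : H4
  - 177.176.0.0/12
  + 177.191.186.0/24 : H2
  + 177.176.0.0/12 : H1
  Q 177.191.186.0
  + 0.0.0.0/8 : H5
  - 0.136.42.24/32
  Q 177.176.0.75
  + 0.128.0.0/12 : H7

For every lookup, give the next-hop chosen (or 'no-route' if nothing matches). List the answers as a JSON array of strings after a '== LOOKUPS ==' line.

Process each operation:
  add 0.136.42.0/24 -> H4 at depth 24
  del 0.136.42.0/24 (clear depth 24)
  add 177.191.186.112/28 -> H0 at depth 28
  del 177.191.186.112/28 (clear depth 28)
  add 0.136.42.16/28 -> H4 at depth 28
  add 0.128.0.0/10 -> H1 at depth 10
  lookup 0.128.8.168: bits 000000001000 walk d0:-→d1:-→d2:-→d3:-→d4:-→d5:-→d6:-→d7:-→d8:-→d9:-→d10:H1→d11:-→d12:- -> H1
  lookup 0.131.182.119: bits 000000001000 walk d0:-→d1:-→d2:-→d3:-→d4:-→d5:-→d6:-→d7:-→d8:-→d9:-→d10:H1→d11:-→d12:- -> H1
  add 0.136.42.16/28 -> H6 at depth 28
  lookup 0.136.42.16: bits 0000000010001000001010100001 walk d0:-→d1:-→d2:-→d3:-→d4:-→d5:-→d6:-→d7:-→d8:-→d9:-→d10:H1→d11:-→d12:-→d13:-→d14:-→d15:-→d16:-→d17:-→d18:-→d19:-→d20:-→d21:-→d22:-→d23:-→d24:-→d25:-→d26:-→d27:-→d28:H6 -> H6
  add 176.0.0.0/5 -> H3 at depth 5
  lookup 0.131.104.30: bits 000000001000 walk d0:-→d1:-→d2:-→d3:-→d4:-→d5:-→d6:-→d7:-→d8:-→d9:-→d10:H1→d11:-→d12:- -> H1
  del 0.136.42.16/28 (clear depth 28)
  lookup 0.130.134.190: bits 000000001000 walk d0:-→d1:-→d2:-→d3:-→d4:-→d5:-→d6:-→d7:-→d8:-→d9:-→d10:H1→d11:-→d12:- -> H1
  del 176.0.0.0/5 (clear depth 5)
  del 0.128.0.0/10 (clear depth 10)
  add 0.136.42.0/23 -> H5 at depth 23
  add 177.191.186.0/24 -> H2 at depth 24
  add 0.0.0.0/0 -> H6 at depth 0
  add 177.176.0.0/12 -> H4 at depth 12
  del 0.136.42.0/23 (clear depth 23)
  lookup 177.176.7.7: bits 101100011011 walk d0:H6→d1:-→d2:-→d3:-→d4:-→d5:-→d6:-→d7:-→d8:-→d9:-→d10:-→d11:-→d12:H4 -> H4
  add 0.136.42.16/28 -> H1 at depth 28
  add 177.191.186.119/32 -> H1 at depth 32
  lookup 177.191.186.119: bits 10110001101111111011101001110111 walk d0:H6→d1:-→d2:-→d3:-→d4:-→d5:-→d6:-→d7:-→d8:-→d9:-→d10:-→d11:-→d12:H4→d13:-→d14:-→d15:-→d16:-→d17:-→d18:-→d19:-→d20:-→d21:-→d22:-→d23:-→d24:H2→d25:-→d26:-→d27:-→d28:-→d29:-→d30:-→d31:-→d32:H1 -> H1
  lookup 0.136.42.16: bits 0000000010001000001010100001 walk d0:H6→d1:-→d2:-→d3:-→d4:-→d5:-→d6:-→d7:-→d8:-→d9:-→d10:-→d11:-→d12:-→d13:-→d14:-→d15:-→d16:-→d17:-→d18:-→d19:-→d20:-→d21:-→d22:-→d23:-→d24:-→d25:-→d26:-→d27:-→d28:H1 -> H1
  add 0.136.42.24/29 -> H3 at depth 29
  del 0.136.42.24/29 (clear depth 29)
  lookup 177.177.154.44: bits 101100011011 walk d0:H6→d1:-→d2:-→d3:-→d4:-→d5:-→d6:-→d7:-→d8:-→d9:-→d10:-→d11:-→d12:H4 -> H4
  add 177.191.186.112/28 -> H5 at depth 28
  del 177.191.186.119/32 (clear depth 32)
  add 0.136.42.24/32 -> H4 at depth 32
  del 177.176.0.0/12 (clear depth 12)
  add 177.191.186.0/24 -> H2 at depth 24
  add 177.176.0.0/12 -> H1 at depth 12
  lookup 177.191.186.0: bits 1011000110111111101110100 walk d0:H6→d1:-→d2:-→d3:-→d4:-→d5:-→d6:-→d7:-→d8:-→d9:-→d10:-→d11:-→d12:H1→d13:-→d14:-→d15:-→d16:-→d17:-→d18:-→d19:-→d20:-→d21:-→d22:-→d23:-→d24:H2→d25:- -> H2
  add 0.0.0.0/8 -> H5 at depth 8
  del 0.136.42.24/32 (clear depth 32)
  lookup 177.176.0.75: bits 101100011011 walk d0:H6→d1:-→d2:-→d3:-→d4:-→d5:-→d6:-→d7:-→d8:-→d9:-→d10:-→d11:-→d12:H1 -> H1
  add 0.128.0.0/12 -> H7 at depth 12

== LOOKUPS ==
["H1","H1","H6","H1","H1","H4","H1","H1","H4","H2","H1"]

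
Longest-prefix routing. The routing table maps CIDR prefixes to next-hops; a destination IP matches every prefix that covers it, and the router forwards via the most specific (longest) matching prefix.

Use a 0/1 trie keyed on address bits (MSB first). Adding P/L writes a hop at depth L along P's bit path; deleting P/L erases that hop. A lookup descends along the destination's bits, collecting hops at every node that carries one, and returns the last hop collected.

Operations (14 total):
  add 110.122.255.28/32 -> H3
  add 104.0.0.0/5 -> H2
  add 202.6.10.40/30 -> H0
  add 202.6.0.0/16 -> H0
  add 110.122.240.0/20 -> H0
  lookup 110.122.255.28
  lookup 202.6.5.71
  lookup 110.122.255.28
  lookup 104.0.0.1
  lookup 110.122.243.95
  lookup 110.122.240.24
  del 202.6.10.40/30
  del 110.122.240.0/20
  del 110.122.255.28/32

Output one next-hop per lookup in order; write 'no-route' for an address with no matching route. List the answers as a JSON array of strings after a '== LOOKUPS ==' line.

Apply in order:
  + 110.122.255.28/32 (H3) depth=32
  + 104.0.0.0/5 (H2) depth=5
  + 202.6.10.40/30 (H0) depth=30
  + 202.6.0.0/16 (H0) depth=16
  + 110.122.240.0/20 (H0) depth=20
  Q 110.122.255.28: descend 01101110011110101111111100011100 ; hops seen [H2,H0,H3] ; pick H3
  Q 202.6.5.71: descend 11001010000001100000 ; hops seen [H0] ; pick H0
  Q 110.122.255.28: descend 01101110011110101111111100011100 ; hops seen [H2,H0,H3] ; pick H3
  Q 104.0.0.1: descend 01101 ; hops seen [H2] ; pick H2
  Q 110.122.243.95: descend 01101110011110101111 ; hops seen [H2,H0] ; pick H0
  Q 110.122.240.24: descend 01101110011110101111 ; hops seen [H2,H0] ; pick H0
  del 202.6.10.40/30 (clear depth 30)
  del 110.122.240.0/20 (clear depth 20)
  del 110.122.255.28/32 (clear depth 32)

== LOOKUPS ==
["H3","H0","H3","H2","H0","H0"]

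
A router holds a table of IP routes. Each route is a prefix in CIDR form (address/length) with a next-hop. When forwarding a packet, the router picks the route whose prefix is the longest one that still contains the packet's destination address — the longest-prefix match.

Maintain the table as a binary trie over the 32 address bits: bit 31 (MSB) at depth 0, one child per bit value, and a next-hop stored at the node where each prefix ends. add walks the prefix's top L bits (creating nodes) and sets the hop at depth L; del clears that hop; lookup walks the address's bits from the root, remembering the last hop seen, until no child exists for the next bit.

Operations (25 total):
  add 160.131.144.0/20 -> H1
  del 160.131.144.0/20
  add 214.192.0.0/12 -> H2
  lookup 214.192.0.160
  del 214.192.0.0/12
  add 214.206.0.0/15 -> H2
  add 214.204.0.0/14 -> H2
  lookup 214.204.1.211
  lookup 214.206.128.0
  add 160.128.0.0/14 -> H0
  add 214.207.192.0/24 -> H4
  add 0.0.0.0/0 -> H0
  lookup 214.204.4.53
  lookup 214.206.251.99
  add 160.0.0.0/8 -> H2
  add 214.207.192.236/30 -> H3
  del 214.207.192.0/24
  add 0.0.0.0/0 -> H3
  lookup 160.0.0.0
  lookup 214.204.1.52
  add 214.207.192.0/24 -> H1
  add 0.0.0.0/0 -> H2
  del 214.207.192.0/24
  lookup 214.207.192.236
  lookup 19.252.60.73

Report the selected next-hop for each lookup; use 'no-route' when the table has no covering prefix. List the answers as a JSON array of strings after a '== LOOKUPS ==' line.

Apply in order:
  add 160.131.144.0/20 -> H1 at depth 20
  - 160.131.144.0/20 clear@20
  add 214.192.0.0/12 -> H2 at depth 12
  Q 214.192.0.160: descend 110101101100 ; hops seen [H2] ; pick H2
  - 214.192.0.0/12 clear@12
  add 214.206.0.0/15 -> H2 at depth 15
  add 214.204.0.0/14 -> H2 at depth 14
  Q 214.204.1.211: descend 11010110110011 ; hops seen [H2] ; pick H2
  Q 214.206.128.0: descend 110101101100111 ; hops seen [H2,H2] ; pick H2
  add 160.128.0.0/14 -> H0 at depth 14
  add 214.207.192.0/24 -> H4 at depth 24
  add 0.0.0.0/0 -> H0 at depth 0
  Q 214.204.4.53: descend 11010110110011 ; hops seen [H0,H2] ; pick H2
  Q 214.206.251.99: descend 110101101100111 ; hops seen [H0,H2,H2] ; pick H2
  add 160.0.0.0/8 -> H2 at depth 8
  add 214.207.192.236/30 -> H3 at depth 30
  - 214.207.192.0/24 clear@24
  add 0.0.0.0/0 -> H3 at depth 0
  Q 160.0.0.0: descend 10100000 ; hops seen [H3,H2] ; pick H2
  Q 214.204.1.52: descend 11010110110011 ; hops seen [H3,H2] ; pick H2
  add 214.207.192.0/24 -> H1 at depth 24
  add 0.0.0.0/0 -> H2 at depth 0
  - 214.207.192.0/24 clear@24
  Q 214.207.192.236: descend 110101101100111111000000111011 ; hops seen [H2,H2,H2,H3] ; pick H3
  Q 19.252.60.73: descend ε ; hops seen [H2] ; pick H2

== LOOKUPS ==
["H2","H2","H2","H2","H2","H2","H2","H3","H2"]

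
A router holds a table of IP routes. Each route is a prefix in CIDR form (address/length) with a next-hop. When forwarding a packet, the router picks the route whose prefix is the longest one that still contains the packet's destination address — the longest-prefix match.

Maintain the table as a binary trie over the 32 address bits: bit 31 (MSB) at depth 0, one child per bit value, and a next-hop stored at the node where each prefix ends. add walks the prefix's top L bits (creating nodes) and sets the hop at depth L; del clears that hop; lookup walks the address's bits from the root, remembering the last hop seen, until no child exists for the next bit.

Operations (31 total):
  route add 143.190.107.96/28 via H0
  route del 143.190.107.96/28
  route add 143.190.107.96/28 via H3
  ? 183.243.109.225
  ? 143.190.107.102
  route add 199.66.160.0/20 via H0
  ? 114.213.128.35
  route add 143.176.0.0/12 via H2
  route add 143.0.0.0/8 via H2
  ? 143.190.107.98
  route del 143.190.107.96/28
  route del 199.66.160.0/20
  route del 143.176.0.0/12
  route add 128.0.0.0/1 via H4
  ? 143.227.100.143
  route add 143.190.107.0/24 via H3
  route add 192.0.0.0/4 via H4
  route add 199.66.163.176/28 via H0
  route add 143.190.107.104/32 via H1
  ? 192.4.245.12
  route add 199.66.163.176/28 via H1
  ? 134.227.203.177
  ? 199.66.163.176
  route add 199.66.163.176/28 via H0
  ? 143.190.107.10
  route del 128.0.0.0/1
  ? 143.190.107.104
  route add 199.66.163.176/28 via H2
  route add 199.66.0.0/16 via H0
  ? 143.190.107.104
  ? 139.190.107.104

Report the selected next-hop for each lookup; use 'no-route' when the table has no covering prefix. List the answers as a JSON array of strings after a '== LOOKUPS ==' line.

Trace:
  + 143.190.107.96/28 (H0) depth=28
  - 143.190.107.96/28 clear@28
  + 143.190.107.96/28 (H3) depth=28
  ? 183.243.109.225  path d0:-→d1:-→d2:-  best=no-route
  ? 143.190.107.102  path d0:-→d1:-→d2:-→d3:-→d4:-→d5:-→d6:-→d7:-→d8:-→d9:-→d10:-→d11:-→d12:-→d13:-→d14:-→d15:-→d16:-→d17:-→d18:-→d19:-→d20:-→d21:-→d22:-→d23:-→d24:-→d25:-→d26:-→d27:-→d28:H3  best=H3
  + 199.66.160.0/20 (H0) depth=20
  ? 114.213.128.35  path d0:-  best=no-route
  + 143.176.0.0/12 (H2) depth=12
  + 143.0.0.0/8 (H2) depth=8
  ? 143.190.107.98  path d0:-→d1:-→d2:-→d3:-→d4:-→d5:-→d6:-→d7:-→d8:H2→d9:-→d10:-→d11:-→d12:H2→d13:-→d14:-→d15:-→d16:-→d17:-→d18:-→d19:-→d20:-→d21:-→d22:-→d23:-→d24:-→d25:-→d26:-→d27:-→d28:H3  best=H3
  - 143.190.107.96/28 clear@28
  - 199.66.160.0/20 clear@20
  - 143.176.0.0/12 clear@12
  + 128.0.0.0/1 (H4) depth=1
  ? 143.227.100.143  path d0:-→d1:H4→d2:-→d3:-→d4:-→d5:-→d6:-→d7:-→d8:H2→d9:-  best=H2
  + 143.190.107.0/24 (H3) depth=24
  + 192.0.0.0/4 (H4) depth=4
  + 199.66.163.176/28 (H0) depth=28
  + 143.190.107.104/32 (H1) depth=32
  ? 192.4.245.12  path d0:-→d1:H4→d2:-→d3:-→d4:H4→d5:-  best=H4
  + 199.66.163.176/28 (H1) depth=28
  ? 134.227.203.177  path d0:-→d1:H4→d2:-→d3:-→d4:-  best=H4
  ? 199.66.163.176  path d0:-→d1:H4→d2:-→d3:-→d4:H4→d5:-→d6:-→d7:-→d8:-→d9:-→d10:-→d11:-→d12:-→d13:-→d14:-→d15:-→d16:-→d17:-→d18:-→d19:-→d20:-→d21:-→d22:-→d23:-→d24:-→d25:-→d26:-→d27:-→d28:H1  best=H1
  + 199.66.163.176/28 (H0) depth=28
  ? 143.190.107.10  path d0:-→d1:H4→d2:-→d3:-→d4:-→d5:-→d6:-→d7:-→d8:H2→d9:-→d10:-→d11:-→d12:-→d13:-→d14:-→d15:-→d16:-→d17:-→d18:-→d19:-→d20:-→d21:-→d22:-→d23:-→d24:H3→d25:-  best=H3
  - 128.0.0.0/1 clear@1
  ? 143.190.107.104  path d0:-→d1:-→d2:-→d3:-→d4:-→d5:-→d6:-→d7:-→d8:H2→d9:-→d10:-→d11:-→d12:-→d13:-→d14:-→d15:-→d16:-→d17:-→d18:-→d19:-→d20:-→d21:-→d22:-→d23:-→d24:H3→d25:-→d26:-→d27:-→d28:-→d29:-→d30:-→d31:-→d32:H1  best=H1
  + 199.66.163.176/28 (H2) depth=28
  + 199.66.0.0/16 (H0) depth=16
  ? 143.190.107.104  path d0:-→d1:-→d2:-→d3:-→d4:-→d5:-→d6:-→d7:-→d8:H2→d9:-→d10:-→d11:-→d12:-→d13:-→d14:-→d15:-→d16:-→d17:-→d18:-→d19:-→d20:-→d21:-→d22:-→d23:-→d24:H3→d25:-→d26:-→d27:-→d28:-→d29:-→d30:-→d31:-→d32:H1  best=H1
  ? 139.190.107.104  path d0:-→d1:-→d2:-→d3:-→d4:-→d5:-  best=no-route

== LOOKUPS ==
["no-route","H3","no-route","H3","H2","H4","H4","H1","H3","H1","H1","no-route"]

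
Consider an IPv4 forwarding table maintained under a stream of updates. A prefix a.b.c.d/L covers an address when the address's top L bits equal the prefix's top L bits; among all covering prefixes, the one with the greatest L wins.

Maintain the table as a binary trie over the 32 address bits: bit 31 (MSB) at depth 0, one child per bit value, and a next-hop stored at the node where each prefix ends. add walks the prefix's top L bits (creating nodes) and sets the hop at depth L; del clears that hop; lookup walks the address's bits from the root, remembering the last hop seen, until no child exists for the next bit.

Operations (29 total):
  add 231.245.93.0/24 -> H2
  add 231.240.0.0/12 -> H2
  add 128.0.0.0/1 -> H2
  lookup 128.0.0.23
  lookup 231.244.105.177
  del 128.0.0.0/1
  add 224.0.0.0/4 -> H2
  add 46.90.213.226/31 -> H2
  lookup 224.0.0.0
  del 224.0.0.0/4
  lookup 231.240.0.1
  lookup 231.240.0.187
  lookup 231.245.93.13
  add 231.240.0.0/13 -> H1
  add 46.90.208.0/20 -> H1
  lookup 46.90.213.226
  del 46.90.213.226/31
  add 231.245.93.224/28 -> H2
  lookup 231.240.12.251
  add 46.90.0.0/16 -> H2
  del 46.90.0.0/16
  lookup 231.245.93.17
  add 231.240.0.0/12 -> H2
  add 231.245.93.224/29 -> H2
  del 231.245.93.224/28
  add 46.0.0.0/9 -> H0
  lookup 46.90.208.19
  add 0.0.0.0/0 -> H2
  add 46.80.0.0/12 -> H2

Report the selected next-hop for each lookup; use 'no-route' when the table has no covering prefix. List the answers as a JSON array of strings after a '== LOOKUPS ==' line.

Apply in order:
  + 231.245.93.0/24 (H2) depth=24
  + 231.240.0.0/12 (H2) depth=12
  + 128.0.0.0/1 (H2) depth=1
  ? 128.0.0.23  path d0:-→d1:H2  best=H2
  ? 231.244.105.177  path d0:-→d1:H2→d2:-→d3:-→d4:-→d5:-→d6:-→d7:-→d8:-→d9:-→d10:-→d11:-→d12:H2→d13:-→d14:-→d15:-  best=H2
  del 128.0.0.0/1 (clear depth 1)
  + 224.0.0.0/4 (H2) depth=4
  + 46.90.213.226/31 (H2) depth=31
  ? 224.0.0.0  path d0:-→d1:-→d2:-→d3:-→d4:H2→d5:-  best=H2
  del 224.0.0.0/4 (clear depth 4)
  ? 231.240.0.1  path d0:-→d1:-→d2:-→d3:-→d4:-→d5:-→d6:-→d7:-→d8:-→d9:-→d10:-→d11:-→d12:H2→d13:-  best=H2
  ? 231.240.0.187  path d0:-→d1:-→d2:-→d3:-→d4:-→d5:-→d6:-→d7:-→d8:-→d9:-→d10:-→d11:-→d12:H2→d13:-  best=H2
  ? 231.245.93.13  path d0:-→d1:-→d2:-→d3:-→d4:-→d5:-→d6:-→d7:-→d8:-→d9:-→d10:-→d11:-→d12:H2→d13:-→d14:-→d15:-→d16:-→d17:-→d18:-→d19:-→d20:-→d21:-→d22:-→d23:-→d24:H2  best=H2
  + 231.240.0.0/13 (H1) depth=13
  + 46.90.208.0/20 (H1) depth=20
  ? 46.90.213.226  path d0:-→d1:-→d2:-→d3:-→d4:-→d5:-→d6:-→d7:-→d8:-→d9:-→d10:-→d11:-→d12:-→d13:-→d14:-→d15:-→d16:-→d17:-→d18:-→d19:-→d20:H1→d21:-→d22:-→d23:-→d24:-→d25:-→d26:-→d27:-→d28:-→d29:-→d30:-→d31:H2  best=H2
  del 46.90.213.226/31 (clear depth 31)
  + 231.245.93.224/28 (H2) depth=28
  ? 231.240.12.251  path d0:-→d1:-→d2:-→d3:-→d4:-→d5:-→d6:-→d7:-→d8:-→d9:-→d10:-→d11:-→d12:H2→d13:H1  best=H1
  + 46.90.0.0/16 (H2) depth=16
  del 46.90.0.0/16 (clear depth 16)
  ? 231.245.93.17  path d0:-→d1:-→d2:-→d3:-→d4:-→d5:-→d6:-→d7:-→d8:-→d9:-→d10:-→d11:-→d12:H2→d13:H1→d14:-→d15:-→d16:-→d17:-→d18:-→d19:-→d20:-→d21:-→d22:-→d23:-→d24:H2  best=H2
  + 231.240.0.0/12 (H2) depth=12
  + 231.245.93.224/29 (H2) depth=29
  del 231.245.93.224/28 (clear depth 28)
  + 46.0.0.0/9 (H0) depth=9
  ? 46.90.208.19  path d0:-→d1:-→d2:-→d3:-→d4:-→d5:-→d6:-→d7:-→d8:-→d9:H0→d10:-→d11:-→d12:-→d13:-→d14:-→d15:-→d16:-→d17:-→d18:-→d19:-→d20:H1→d21:-  best=H1
  + 0.0.0.0/0 (H2) depth=0
  + 46.80.0.0/12 (H2) depth=12

== LOOKUPS ==
["H2","H2","H2","H2","H2","H2","H2","H1","H2","H1"]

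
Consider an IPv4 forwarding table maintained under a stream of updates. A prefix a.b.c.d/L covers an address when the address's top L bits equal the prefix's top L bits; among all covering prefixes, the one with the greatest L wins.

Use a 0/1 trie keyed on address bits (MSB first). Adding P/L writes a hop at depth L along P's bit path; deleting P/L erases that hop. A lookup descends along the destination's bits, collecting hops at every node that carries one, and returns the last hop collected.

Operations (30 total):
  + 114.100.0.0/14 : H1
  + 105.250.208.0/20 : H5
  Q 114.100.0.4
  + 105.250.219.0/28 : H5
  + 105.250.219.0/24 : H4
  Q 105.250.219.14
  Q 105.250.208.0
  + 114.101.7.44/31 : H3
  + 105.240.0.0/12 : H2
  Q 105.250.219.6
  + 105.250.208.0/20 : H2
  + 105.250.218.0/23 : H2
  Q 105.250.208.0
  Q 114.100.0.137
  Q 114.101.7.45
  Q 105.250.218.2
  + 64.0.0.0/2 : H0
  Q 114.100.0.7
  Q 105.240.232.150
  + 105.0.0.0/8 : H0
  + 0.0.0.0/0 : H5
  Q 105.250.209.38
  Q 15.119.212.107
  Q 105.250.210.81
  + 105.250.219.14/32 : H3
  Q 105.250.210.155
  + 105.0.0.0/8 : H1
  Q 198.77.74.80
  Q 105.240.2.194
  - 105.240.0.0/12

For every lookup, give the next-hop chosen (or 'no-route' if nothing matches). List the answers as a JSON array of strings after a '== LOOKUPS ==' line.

Process each operation:
  add 114.100.0.0/14 -> H1 at depth 14
  add 105.250.208.0/20 -> H5 at depth 20
  Q 114.100.0.4: descend 01110010011001 ; hops seen [H1] ; pick H1
  add 105.250.219.0/28 -> H5 at depth 28
  add 105.250.219.0/24 -> H4 at depth 24
  Q 105.250.219.14: descend 0110100111111010110110110000 ; hops seen [H5,H4,H5] ; pick H5
  Q 105.250.208.0: descend 01101001111110101101 ; hops seen [H5] ; pick H5
  add 114.101.7.44/31 -> H3 at depth 31
  add 105.240.0.0/12 -> H2 at depth 12
  Q 105.250.219.6: descend 0110100111111010110110110000 ; hops seen [H2,H5,H4,H5] ; pick H5
  add 105.250.208.0/20 -> H2 at depth 20
  add 105.250.218.0/23 -> H2 at depth 23
  Q 105.250.208.0: descend 01101001111110101101 ; hops seen [H2,H2] ; pick H2
  Q 114.100.0.137: descend 011100100110010 ; hops seen [H1] ; pick H1
  Q 114.101.7.45: descend 0111001001100101000001110010110 ; hops seen [H1,H3] ; pick H3
  Q 105.250.218.2: descend 01101001111110101101101 ; hops seen [H2,H2,H2] ; pick H2
  add 64.0.0.0/2 -> H0 at depth 2
  Q 114.100.0.7: descend 011100100110010 ; hops seen [H0,H1] ; pick H1
  Q 105.240.232.150: descend 011010011111 ; hops seen [H0,H2] ; pick H2
  add 105.0.0.0/8 -> H0 at depth 8
  add 0.0.0.0/0 -> H5 at depth 0
  Q 105.250.209.38: descend 01101001111110101101 ; hops seen [H5,H0,H0,H2,H2] ; pick H2
  Q 15.119.212.107: descend 0 ; hops seen [H5] ; pick H5
  Q 105.250.210.81: descend 01101001111110101101 ; hops seen [H5,H0,H0,H2,H2] ; pick H2
  add 105.250.219.14/32 -> H3 at depth 32
  Q 105.250.210.155: descend 01101001111110101101 ; hops seen [H5,H0,H0,H2,H2] ; pick H2
  add 105.0.0.0/8 -> H1 at depth 8
  Q 198.77.74.80: descend ε ; hops seen [H5] ; pick H5
  Q 105.240.2.194: descend 011010011111 ; hops seen [H5,H0,H1,H2] ; pick H2
  - 105.240.0.0/12 clear@12

== LOOKUPS ==
["H1","H5","H5","H5","H2","H1","H3","H2","H1","H2","H2","H5","H2","H2","H5","H2"]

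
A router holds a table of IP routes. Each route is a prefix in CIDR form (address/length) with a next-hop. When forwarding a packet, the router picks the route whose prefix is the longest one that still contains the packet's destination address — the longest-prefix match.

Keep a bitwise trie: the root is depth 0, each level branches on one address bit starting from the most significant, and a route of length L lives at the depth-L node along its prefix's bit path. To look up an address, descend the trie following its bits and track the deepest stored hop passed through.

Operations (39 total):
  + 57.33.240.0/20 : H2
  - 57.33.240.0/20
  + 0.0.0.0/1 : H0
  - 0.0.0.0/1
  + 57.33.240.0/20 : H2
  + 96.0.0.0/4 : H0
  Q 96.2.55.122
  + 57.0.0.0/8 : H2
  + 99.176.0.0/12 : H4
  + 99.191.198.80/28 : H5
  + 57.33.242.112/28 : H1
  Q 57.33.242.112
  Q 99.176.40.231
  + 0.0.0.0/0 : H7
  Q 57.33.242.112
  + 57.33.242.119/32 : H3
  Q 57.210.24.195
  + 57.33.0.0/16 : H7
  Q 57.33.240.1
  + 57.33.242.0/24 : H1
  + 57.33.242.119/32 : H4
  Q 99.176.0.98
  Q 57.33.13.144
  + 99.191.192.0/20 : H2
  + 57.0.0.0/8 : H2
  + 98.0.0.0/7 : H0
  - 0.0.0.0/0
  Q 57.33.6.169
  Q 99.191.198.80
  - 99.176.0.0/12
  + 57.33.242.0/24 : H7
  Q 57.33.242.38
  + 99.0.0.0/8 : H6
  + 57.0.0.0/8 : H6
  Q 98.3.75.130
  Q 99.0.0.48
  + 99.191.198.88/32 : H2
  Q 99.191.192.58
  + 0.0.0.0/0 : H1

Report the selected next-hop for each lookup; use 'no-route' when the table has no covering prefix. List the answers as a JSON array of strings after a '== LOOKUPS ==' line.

Trace:
  + 57.33.240.0/20 (H2) depth=20
  del 57.33.240.0/20 (clear depth 20)
  + 0.0.0.0/1 (H0) depth=1
  del 0.0.0.0/1 (clear depth 1)
  + 57.33.240.0/20 (H2) depth=20
  + 96.0.0.0/4 (H0) depth=4
  ? 96.2.55.122  path d0:-→d1:-→d2:-→d3:-→d4:H0  best=H0
  + 57.0.0.0/8 (H2) depth=8
  + 99.176.0.0/12 (H4) depth=12
  + 99.191.198.80/28 (H5) depth=28
  + 57.33.242.112/28 (H1) depth=28
  ? 57.33.242.112  path d0:-→d1:-→d2:-→d3:-→d4:-→d5:-→d6:-→d7:-→d8:H2→d9:-→d10:-→d11:-→d12:-→d13:-→d14:-→d15:-→d16:-→d17:-→d18:-→d19:-→d20:H2→d21:-→d22:-→d23:-→d24:-→d25:-→d26:-→d27:-→d28:H1  best=H1
  ? 99.176.40.231  path d0:-→d1:-→d2:-→d3:-→d4:H0→d5:-→d6:-→d7:-→d8:-→d9:-→d10:-→d11:-→d12:H4  best=H4
  + 0.0.0.0/0 (H7) depth=0
  ? 57.33.242.112  path d0:H7→d1:-→d2:-→d3:-→d4:-→d5:-→d6:-→d7:-→d8:H2→d9:-→d10:-→d11:-→d12:-→d13:-→d14:-→d15:-→d16:-→d17:-→d18:-→d19:-→d20:H2→d21:-→d22:-→d23:-→d24:-→d25:-→d26:-→d27:-→d28:H1  best=H1
  + 57.33.242.119/32 (H3) depth=32
  ? 57.210.24.195  path d0:H7→d1:-→d2:-→d3:-→d4:-→d5:-→d6:-→d7:-→d8:H2  best=H2
  + 57.33.0.0/16 (H7) depth=16
  ? 57.33.240.1  path d0:H7→d1:-→d2:-→d3:-→d4:-→d5:-→d6:-→d7:-→d8:H2→d9:-→d10:-→d11:-→d12:-→d13:-→d14:-→d15:-→d16:H7→d17:-→d18:-→d19:-→d20:H2→d21:-→d22:-  best=H2
  + 57.33.242.0/24 (H1) depth=24
  + 57.33.242.119/32 (H4) depth=32
  ? 99.176.0.98  path d0:H7→d1:-→d2:-→d3:-→d4:H0→d5:-→d6:-→d7:-→d8:-→d9:-→d10:-→d11:-→d12:H4  best=H4
  ? 57.33.13.144  path d0:H7→d1:-→d2:-→d3:-→d4:-→d5:-→d6:-→d7:-→d8:H2→d9:-→d10:-→d11:-→d12:-→d13:-→d14:-→d15:-→d16:H7  best=H7
  + 99.191.192.0/20 (H2) depth=20
  + 57.0.0.0/8 (H2) depth=8
  + 98.0.0.0/7 (H0) depth=7
  del 0.0.0.0/0 (clear depth 0)
  ? 57.33.6.169  path d0:-→d1:-→d2:-→d3:-→d4:-→d5:-→d6:-→d7:-→d8:H2→d9:-→d10:-→d11:-→d12:-→d13:-→d14:-→d15:-→d16:H7  best=H7
  ? 99.191.198.80  path d0:-→d1:-→d2:-→d3:-→d4:H0→d5:-→d6:-→d7:H0→d8:-→d9:-→d10:-→d11:-→d12:H4→d13:-→d14:-→d15:-→d16:-→d17:-→d18:-→d19:-→d20:H2→d21:-→d22:-→d23:-→d24:-→d25:-→d26:-→d27:-→d28:H5  best=H5
  del 99.176.0.0/12 (clear depth 12)
  + 57.33.242.0/24 (H7) depth=24
  ? 57.33.242.38  path d0:-→d1:-→d2:-→d3:-→d4:-→d5:-→d6:-→d7:-→d8:H2→d9:-→d10:-→d11:-→d12:-→d13:-→d14:-→d15:-→d16:H7→d17:-→d18:-→d19:-→d20:H2→d21:-→d22:-→d23:-→d24:H7→d25:-  best=H7
  + 99.0.0.0/8 (H6) depth=8
  + 57.0.0.0/8 (H6) depth=8
  ? 98.3.75.130  path d0:-→d1:-→d2:-→d3:-→d4:H0→d5:-→d6:-→d7:H0  best=H0
  ? 99.0.0.48  path d0:-→d1:-→d2:-→d3:-→d4:H0→d5:-→d6:-→d7:H0→d8:H6  best=H6
  + 99.191.198.88/32 (H2) depth=32
  ? 99.191.192.58  path d0:-→d1:-→d2:-→d3:-→d4:H0→d5:-→d6:-→d7:H0→d8:H6→d9:-→d10:-→d11:-→d12:-→d13:-→d14:-→d15:-→d16:-→d17:-→d18:-→d19:-→d20:H2→d21:-  best=H2
  + 0.0.0.0/0 (H1) depth=0

== LOOKUPS ==
["H0","H1","H4","H1","H2","H2","H4","H7","H7","H5","H7","H0","H6","H2"]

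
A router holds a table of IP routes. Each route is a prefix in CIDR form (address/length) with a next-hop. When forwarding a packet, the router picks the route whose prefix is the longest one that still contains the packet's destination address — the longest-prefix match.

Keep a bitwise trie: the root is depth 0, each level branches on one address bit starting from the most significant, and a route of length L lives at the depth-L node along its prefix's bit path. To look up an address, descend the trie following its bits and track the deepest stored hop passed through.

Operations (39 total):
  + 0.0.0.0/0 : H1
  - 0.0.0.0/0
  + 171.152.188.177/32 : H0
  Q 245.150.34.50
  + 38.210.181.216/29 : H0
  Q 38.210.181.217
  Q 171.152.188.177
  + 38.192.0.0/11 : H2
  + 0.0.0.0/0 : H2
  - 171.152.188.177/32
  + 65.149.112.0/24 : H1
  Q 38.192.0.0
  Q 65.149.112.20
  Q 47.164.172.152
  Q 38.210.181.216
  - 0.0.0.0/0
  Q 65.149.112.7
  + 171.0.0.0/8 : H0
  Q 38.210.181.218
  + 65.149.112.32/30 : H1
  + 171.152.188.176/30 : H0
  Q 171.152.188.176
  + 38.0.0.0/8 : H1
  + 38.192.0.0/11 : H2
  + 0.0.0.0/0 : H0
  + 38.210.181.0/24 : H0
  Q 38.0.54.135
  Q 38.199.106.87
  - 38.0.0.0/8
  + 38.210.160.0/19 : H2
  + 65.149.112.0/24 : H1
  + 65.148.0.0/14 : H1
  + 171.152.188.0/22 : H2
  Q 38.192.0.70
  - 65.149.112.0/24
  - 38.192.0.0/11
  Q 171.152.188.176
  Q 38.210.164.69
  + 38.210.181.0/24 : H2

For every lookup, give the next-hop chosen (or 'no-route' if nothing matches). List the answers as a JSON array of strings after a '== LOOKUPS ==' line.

Process each operation:
  + 0.0.0.0/0 (H1) depth=0
  del 0.0.0.0/0 (clear depth 0)
  + 171.152.188.177/32 (H0) depth=32
  Q 245.150.34.50: descend 1 ; hops seen [∅] ; pick no-route
  + 38.210.181.216/29 (H0) depth=29
  Q 38.210.181.217: descend 00100110110100101011010111011 ; hops seen [H0] ; pick H0
  Q 171.152.188.177: descend 10101011100110001011110010110001 ; hops seen [H0] ; pick H0
  + 38.192.0.0/11 (H2) depth=11
  + 0.0.0.0/0 (H2) depth=0
  del 171.152.188.177/32 (clear depth 32)
  + 65.149.112.0/24 (H1) depth=24
  Q 38.192.0.0: descend 00100110110 ; hops seen [H2,H2] ; pick H2
  Q 65.149.112.20: descend 010000011001010101110000 ; hops seen [H2,H1] ; pick H1
  Q 47.164.172.152: descend 0010 ; hops seen [H2] ; pick H2
  Q 38.210.181.216: descend 00100110110100101011010111011 ; hops seen [H2,H2,H0] ; pick H0
  del 0.0.0.0/0 (clear depth 0)
  Q 65.149.112.7: descend 010000011001010101110000 ; hops seen [H1] ; pick H1
  + 171.0.0.0/8 (H0) depth=8
  Q 38.210.181.218: descend 00100110110100101011010111011 ; hops seen [H2,H0] ; pick H0
  + 65.149.112.32/30 (H1) depth=30
  + 171.152.188.176/30 (H0) depth=30
  Q 171.152.188.176: descend 1010101110011000101111001011000 ; hops seen [H0,H0] ; pick H0
  + 38.0.0.0/8 (H1) depth=8
  + 38.192.0.0/11 (H2) depth=11
  + 0.0.0.0/0 (H0) depth=0
  + 38.210.181.0/24 (H0) depth=24
  Q 38.0.54.135: descend 00100110 ; hops seen [H0,H1] ; pick H1
  Q 38.199.106.87: descend 00100110110 ; hops seen [H0,H1,H2] ; pick H2
  del 38.0.0.0/8 (clear depth 8)
  + 38.210.160.0/19 (H2) depth=19
  + 65.149.112.0/24 (H1) depth=24
  + 65.148.0.0/14 (H1) depth=14
  + 171.152.188.0/22 (H2) depth=22
  Q 38.192.0.70: descend 00100110110 ; hops seen [H0,H2] ; pick H2
  del 65.149.112.0/24 (clear depth 24)
  del 38.192.0.0/11 (clear depth 11)
  Q 171.152.188.176: descend 1010101110011000101111001011000 ; hops seen [H0,H0,H2,H0] ; pick H0
  Q 38.210.164.69: descend 0010011011010010101 ; hops seen [H0,H2] ; pick H2
  + 38.210.181.0/24 (H2) depth=24

== LOOKUPS ==
["no-route","H0","H0","H2","H1","H2","H0","H1","H0","H0","H1","H2","H2","H0","H2"]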